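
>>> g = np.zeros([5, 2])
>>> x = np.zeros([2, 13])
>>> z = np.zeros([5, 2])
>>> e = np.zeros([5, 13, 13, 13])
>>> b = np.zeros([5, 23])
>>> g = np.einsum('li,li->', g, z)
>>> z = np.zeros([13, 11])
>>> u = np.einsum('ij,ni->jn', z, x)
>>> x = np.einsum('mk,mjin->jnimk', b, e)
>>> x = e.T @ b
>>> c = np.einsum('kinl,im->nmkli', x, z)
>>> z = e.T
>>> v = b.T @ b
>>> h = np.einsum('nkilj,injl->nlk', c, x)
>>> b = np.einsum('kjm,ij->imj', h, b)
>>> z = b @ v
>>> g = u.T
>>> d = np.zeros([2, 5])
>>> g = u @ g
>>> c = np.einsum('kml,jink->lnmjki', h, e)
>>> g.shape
(11, 11)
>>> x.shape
(13, 13, 13, 23)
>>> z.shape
(5, 11, 23)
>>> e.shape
(5, 13, 13, 13)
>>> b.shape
(5, 11, 23)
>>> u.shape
(11, 2)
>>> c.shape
(11, 13, 23, 5, 13, 13)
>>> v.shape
(23, 23)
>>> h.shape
(13, 23, 11)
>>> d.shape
(2, 5)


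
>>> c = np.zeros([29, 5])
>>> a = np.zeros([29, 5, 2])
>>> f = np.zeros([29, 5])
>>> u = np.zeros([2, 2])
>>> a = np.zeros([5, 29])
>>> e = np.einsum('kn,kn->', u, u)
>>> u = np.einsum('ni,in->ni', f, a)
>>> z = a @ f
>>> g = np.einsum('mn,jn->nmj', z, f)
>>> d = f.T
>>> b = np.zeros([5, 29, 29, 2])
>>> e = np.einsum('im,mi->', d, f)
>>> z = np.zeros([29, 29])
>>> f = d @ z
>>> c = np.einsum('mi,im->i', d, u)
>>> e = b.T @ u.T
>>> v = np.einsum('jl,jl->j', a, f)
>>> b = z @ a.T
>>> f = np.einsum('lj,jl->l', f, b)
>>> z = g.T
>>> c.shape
(29,)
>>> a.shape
(5, 29)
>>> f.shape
(5,)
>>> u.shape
(29, 5)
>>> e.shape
(2, 29, 29, 29)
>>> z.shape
(29, 5, 5)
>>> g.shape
(5, 5, 29)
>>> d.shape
(5, 29)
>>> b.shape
(29, 5)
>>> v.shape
(5,)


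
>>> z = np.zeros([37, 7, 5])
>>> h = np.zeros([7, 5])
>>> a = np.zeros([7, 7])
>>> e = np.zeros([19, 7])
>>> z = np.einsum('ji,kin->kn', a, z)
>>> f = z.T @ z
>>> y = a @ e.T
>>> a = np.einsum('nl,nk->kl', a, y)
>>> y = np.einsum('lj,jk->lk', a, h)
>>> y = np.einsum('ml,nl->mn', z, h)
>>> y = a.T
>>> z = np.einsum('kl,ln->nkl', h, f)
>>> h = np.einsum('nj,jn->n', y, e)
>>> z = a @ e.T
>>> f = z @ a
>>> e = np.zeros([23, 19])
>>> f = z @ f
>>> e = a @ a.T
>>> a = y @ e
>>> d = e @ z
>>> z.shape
(19, 19)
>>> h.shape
(7,)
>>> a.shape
(7, 19)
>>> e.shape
(19, 19)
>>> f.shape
(19, 7)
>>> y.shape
(7, 19)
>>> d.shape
(19, 19)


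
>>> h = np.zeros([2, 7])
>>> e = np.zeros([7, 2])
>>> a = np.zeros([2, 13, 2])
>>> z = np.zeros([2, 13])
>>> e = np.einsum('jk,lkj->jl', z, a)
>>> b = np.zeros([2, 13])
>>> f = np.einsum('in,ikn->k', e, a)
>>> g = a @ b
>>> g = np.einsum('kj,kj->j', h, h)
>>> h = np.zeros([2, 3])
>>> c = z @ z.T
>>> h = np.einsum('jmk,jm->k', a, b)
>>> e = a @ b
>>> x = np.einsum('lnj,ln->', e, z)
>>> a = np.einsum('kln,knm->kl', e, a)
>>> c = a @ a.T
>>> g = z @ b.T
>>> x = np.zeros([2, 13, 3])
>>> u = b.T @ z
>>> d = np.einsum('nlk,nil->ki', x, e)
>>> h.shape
(2,)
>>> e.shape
(2, 13, 13)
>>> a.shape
(2, 13)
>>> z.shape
(2, 13)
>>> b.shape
(2, 13)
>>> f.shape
(13,)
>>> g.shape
(2, 2)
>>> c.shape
(2, 2)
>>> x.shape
(2, 13, 3)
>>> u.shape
(13, 13)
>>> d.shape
(3, 13)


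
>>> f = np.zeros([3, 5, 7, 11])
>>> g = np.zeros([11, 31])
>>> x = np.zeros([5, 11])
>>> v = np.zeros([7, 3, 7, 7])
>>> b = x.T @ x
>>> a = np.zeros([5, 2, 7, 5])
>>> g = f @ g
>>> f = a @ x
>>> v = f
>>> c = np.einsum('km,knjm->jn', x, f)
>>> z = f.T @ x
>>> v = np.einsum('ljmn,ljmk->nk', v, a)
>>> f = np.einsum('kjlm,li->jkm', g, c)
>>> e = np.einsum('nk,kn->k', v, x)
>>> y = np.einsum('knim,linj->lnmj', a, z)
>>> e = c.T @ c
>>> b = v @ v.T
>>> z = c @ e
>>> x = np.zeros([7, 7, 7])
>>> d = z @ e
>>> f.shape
(5, 3, 31)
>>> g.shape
(3, 5, 7, 31)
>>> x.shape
(7, 7, 7)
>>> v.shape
(11, 5)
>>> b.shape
(11, 11)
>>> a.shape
(5, 2, 7, 5)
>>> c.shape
(7, 2)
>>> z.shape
(7, 2)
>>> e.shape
(2, 2)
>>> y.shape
(11, 2, 5, 11)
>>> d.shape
(7, 2)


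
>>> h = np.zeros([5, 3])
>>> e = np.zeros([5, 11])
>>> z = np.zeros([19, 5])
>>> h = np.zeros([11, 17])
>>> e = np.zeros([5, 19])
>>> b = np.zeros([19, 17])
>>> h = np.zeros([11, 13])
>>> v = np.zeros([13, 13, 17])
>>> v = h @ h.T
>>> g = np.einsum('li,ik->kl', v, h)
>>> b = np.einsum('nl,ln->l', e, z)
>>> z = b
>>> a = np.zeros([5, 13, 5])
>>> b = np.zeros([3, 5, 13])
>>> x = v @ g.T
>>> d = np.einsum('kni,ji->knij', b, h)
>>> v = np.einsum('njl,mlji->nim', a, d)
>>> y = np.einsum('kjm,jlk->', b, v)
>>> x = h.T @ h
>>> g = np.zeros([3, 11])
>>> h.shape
(11, 13)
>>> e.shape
(5, 19)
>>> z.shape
(19,)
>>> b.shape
(3, 5, 13)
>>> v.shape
(5, 11, 3)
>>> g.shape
(3, 11)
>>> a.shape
(5, 13, 5)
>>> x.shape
(13, 13)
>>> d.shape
(3, 5, 13, 11)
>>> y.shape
()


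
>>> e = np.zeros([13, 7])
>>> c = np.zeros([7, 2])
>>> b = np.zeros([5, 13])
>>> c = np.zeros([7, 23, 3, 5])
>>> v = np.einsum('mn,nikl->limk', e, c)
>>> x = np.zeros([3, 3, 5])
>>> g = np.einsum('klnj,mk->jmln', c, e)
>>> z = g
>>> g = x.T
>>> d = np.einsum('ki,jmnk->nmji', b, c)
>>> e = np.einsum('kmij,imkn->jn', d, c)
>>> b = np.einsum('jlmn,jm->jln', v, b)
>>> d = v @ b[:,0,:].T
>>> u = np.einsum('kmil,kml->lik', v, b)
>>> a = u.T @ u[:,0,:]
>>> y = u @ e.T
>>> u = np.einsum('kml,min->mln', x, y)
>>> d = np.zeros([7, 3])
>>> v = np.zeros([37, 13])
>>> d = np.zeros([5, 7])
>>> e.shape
(13, 5)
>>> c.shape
(7, 23, 3, 5)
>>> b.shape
(5, 23, 3)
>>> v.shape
(37, 13)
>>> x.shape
(3, 3, 5)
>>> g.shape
(5, 3, 3)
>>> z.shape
(5, 13, 23, 3)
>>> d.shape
(5, 7)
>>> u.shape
(3, 5, 13)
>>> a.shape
(5, 13, 5)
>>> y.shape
(3, 13, 13)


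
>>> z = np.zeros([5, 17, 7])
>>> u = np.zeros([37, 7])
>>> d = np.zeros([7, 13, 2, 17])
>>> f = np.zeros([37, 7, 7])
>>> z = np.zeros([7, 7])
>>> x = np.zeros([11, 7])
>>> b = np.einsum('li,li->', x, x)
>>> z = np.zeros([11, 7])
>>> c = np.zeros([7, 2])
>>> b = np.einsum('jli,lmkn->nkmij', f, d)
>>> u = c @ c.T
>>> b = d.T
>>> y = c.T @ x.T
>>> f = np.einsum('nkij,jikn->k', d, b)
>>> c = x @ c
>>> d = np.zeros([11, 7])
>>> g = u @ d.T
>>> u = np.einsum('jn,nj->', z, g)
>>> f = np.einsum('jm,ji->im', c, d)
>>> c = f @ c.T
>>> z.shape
(11, 7)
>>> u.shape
()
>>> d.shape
(11, 7)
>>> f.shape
(7, 2)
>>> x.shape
(11, 7)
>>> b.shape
(17, 2, 13, 7)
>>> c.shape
(7, 11)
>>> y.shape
(2, 11)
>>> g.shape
(7, 11)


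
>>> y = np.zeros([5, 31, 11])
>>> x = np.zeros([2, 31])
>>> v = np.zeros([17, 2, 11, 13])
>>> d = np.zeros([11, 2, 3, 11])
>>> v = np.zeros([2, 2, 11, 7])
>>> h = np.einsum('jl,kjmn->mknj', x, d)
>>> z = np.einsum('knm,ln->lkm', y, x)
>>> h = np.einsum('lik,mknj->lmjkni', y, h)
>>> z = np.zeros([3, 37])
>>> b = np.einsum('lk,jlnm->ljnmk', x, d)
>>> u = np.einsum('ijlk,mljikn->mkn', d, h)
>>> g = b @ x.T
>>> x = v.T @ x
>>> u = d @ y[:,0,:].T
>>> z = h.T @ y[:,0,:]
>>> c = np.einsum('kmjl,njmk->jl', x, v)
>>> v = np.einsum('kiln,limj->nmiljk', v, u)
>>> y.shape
(5, 31, 11)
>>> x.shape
(7, 11, 2, 31)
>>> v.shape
(7, 3, 2, 11, 5, 2)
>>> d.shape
(11, 2, 3, 11)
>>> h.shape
(5, 3, 2, 11, 11, 31)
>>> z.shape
(31, 11, 11, 2, 3, 11)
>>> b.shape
(2, 11, 3, 11, 31)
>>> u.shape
(11, 2, 3, 5)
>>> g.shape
(2, 11, 3, 11, 2)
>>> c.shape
(2, 31)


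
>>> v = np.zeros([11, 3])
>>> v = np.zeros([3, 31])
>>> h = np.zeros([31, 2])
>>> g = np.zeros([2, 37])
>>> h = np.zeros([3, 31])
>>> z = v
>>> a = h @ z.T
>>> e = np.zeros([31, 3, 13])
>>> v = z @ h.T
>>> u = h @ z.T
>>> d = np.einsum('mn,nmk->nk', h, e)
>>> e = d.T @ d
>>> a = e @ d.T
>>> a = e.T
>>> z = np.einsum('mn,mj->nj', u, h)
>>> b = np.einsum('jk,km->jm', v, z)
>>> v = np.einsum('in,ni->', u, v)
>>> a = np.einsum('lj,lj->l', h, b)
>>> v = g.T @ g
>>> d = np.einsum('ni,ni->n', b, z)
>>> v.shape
(37, 37)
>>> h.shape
(3, 31)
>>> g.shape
(2, 37)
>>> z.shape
(3, 31)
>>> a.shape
(3,)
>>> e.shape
(13, 13)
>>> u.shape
(3, 3)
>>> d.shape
(3,)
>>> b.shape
(3, 31)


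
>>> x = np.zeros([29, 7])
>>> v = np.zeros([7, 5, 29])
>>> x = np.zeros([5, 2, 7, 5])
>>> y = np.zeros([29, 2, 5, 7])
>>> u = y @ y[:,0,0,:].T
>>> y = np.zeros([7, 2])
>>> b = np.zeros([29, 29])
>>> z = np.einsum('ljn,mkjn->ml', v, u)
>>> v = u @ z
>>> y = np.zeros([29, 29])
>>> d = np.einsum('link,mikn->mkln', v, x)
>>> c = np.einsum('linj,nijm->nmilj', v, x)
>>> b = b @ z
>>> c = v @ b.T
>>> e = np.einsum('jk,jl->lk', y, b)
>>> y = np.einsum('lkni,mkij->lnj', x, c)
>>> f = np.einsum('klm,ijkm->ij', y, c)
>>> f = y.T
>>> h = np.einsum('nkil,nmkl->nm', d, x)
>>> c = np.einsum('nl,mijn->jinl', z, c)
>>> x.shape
(5, 2, 7, 5)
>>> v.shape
(29, 2, 5, 7)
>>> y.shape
(5, 7, 29)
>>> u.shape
(29, 2, 5, 29)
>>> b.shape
(29, 7)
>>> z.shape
(29, 7)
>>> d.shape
(5, 7, 29, 5)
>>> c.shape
(5, 2, 29, 7)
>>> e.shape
(7, 29)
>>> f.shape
(29, 7, 5)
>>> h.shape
(5, 2)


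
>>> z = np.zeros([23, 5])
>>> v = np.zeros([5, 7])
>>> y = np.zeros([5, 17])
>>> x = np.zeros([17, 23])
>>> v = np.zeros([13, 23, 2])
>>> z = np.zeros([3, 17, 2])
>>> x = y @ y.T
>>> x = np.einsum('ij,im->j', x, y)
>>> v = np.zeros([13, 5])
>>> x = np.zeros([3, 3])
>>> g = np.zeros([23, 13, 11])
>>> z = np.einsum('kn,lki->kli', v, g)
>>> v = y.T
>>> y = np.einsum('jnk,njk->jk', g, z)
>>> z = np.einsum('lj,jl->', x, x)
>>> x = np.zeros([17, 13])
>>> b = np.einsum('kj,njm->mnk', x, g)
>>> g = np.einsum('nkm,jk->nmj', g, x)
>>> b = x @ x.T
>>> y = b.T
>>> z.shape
()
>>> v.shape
(17, 5)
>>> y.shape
(17, 17)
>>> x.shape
(17, 13)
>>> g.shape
(23, 11, 17)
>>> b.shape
(17, 17)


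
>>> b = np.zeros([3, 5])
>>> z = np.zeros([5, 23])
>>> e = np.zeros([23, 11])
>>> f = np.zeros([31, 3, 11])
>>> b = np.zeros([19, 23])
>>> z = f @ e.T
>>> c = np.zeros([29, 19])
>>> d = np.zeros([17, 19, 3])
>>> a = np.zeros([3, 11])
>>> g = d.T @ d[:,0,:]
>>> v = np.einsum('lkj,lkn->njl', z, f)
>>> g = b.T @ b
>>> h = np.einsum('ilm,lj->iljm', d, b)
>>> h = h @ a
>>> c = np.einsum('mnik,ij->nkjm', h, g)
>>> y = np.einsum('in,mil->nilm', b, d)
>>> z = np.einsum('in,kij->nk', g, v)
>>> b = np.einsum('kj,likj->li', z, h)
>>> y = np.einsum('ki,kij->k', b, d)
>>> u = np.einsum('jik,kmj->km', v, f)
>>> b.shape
(17, 19)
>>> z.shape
(23, 11)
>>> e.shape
(23, 11)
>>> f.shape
(31, 3, 11)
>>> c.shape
(19, 11, 23, 17)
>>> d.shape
(17, 19, 3)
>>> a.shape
(3, 11)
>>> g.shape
(23, 23)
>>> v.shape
(11, 23, 31)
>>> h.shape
(17, 19, 23, 11)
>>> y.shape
(17,)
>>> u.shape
(31, 3)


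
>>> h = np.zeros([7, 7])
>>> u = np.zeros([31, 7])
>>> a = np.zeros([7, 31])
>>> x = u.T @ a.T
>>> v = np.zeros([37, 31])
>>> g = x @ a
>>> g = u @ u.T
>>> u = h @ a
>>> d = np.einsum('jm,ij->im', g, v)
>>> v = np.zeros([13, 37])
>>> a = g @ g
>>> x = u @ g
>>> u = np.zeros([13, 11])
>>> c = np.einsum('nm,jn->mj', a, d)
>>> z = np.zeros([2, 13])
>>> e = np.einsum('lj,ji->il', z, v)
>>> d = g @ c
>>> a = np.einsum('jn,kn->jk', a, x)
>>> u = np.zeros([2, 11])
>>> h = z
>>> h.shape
(2, 13)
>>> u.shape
(2, 11)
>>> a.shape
(31, 7)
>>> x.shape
(7, 31)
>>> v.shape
(13, 37)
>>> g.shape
(31, 31)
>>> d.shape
(31, 37)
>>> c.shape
(31, 37)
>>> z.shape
(2, 13)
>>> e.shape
(37, 2)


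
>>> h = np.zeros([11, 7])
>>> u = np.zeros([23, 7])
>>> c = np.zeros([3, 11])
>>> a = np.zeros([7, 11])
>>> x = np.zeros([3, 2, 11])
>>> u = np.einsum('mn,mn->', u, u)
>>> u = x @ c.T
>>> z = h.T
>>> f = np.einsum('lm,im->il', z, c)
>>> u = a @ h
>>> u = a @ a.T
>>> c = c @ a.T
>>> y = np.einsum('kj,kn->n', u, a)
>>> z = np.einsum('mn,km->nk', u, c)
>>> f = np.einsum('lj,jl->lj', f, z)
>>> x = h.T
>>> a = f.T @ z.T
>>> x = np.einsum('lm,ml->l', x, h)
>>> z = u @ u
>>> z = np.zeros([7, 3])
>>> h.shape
(11, 7)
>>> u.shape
(7, 7)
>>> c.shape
(3, 7)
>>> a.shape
(7, 7)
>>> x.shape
(7,)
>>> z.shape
(7, 3)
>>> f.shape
(3, 7)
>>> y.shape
(11,)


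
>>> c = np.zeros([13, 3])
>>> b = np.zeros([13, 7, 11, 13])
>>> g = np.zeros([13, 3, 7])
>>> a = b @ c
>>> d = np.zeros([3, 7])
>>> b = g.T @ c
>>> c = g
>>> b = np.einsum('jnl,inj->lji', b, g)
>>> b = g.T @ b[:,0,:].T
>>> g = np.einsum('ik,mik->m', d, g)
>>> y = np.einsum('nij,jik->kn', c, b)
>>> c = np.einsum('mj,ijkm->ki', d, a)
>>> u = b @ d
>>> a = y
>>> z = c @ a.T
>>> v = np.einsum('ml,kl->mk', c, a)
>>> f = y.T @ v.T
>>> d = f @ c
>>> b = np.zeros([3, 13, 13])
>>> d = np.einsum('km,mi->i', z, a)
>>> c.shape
(11, 13)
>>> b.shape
(3, 13, 13)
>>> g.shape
(13,)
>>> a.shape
(3, 13)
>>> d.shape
(13,)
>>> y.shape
(3, 13)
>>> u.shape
(7, 3, 7)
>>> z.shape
(11, 3)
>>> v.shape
(11, 3)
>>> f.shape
(13, 11)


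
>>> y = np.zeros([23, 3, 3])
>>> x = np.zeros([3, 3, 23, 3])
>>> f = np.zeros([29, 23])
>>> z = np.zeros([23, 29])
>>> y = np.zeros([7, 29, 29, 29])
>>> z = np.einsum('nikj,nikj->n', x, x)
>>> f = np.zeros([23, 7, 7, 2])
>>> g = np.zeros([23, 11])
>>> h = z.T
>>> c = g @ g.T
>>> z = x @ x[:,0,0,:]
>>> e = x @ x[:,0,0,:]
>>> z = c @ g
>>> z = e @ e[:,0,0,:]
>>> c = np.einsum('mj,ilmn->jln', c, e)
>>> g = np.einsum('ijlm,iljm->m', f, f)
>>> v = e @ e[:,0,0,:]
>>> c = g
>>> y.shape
(7, 29, 29, 29)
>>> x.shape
(3, 3, 23, 3)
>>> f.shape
(23, 7, 7, 2)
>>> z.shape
(3, 3, 23, 3)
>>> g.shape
(2,)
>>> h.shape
(3,)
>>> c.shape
(2,)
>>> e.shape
(3, 3, 23, 3)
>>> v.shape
(3, 3, 23, 3)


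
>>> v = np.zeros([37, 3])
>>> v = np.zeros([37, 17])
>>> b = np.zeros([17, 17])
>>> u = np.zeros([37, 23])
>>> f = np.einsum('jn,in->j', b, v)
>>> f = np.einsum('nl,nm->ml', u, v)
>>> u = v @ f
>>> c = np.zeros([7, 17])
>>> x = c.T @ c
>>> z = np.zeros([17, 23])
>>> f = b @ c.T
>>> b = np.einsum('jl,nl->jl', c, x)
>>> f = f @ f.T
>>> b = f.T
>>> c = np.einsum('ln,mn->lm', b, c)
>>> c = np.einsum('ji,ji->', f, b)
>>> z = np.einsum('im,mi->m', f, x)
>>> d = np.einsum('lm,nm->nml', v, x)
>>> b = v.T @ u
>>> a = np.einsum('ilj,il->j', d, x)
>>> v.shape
(37, 17)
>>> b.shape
(17, 23)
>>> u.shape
(37, 23)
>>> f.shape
(17, 17)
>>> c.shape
()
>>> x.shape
(17, 17)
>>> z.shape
(17,)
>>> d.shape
(17, 17, 37)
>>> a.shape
(37,)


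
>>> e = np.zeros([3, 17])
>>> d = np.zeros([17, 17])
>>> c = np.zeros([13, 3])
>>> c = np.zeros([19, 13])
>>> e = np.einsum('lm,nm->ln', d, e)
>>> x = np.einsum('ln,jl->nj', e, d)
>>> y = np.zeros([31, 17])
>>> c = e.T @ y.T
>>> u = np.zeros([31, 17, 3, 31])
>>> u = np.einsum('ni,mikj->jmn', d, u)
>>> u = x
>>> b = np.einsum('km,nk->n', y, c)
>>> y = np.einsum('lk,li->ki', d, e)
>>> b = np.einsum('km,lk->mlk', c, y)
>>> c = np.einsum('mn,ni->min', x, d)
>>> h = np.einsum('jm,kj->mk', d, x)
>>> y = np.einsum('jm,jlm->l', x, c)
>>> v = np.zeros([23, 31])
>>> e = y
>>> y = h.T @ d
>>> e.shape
(17,)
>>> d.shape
(17, 17)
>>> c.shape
(3, 17, 17)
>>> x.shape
(3, 17)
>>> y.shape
(3, 17)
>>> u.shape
(3, 17)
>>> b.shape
(31, 17, 3)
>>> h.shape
(17, 3)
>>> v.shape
(23, 31)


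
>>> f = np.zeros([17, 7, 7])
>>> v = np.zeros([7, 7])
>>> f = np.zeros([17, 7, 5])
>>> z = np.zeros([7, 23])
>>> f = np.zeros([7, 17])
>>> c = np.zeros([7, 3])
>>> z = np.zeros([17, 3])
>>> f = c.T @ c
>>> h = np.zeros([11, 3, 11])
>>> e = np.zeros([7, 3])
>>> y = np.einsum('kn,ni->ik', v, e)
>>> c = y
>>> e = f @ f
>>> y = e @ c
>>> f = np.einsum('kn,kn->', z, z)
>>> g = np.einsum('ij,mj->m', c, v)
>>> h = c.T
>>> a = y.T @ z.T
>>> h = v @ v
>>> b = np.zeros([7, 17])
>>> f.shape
()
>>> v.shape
(7, 7)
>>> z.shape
(17, 3)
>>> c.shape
(3, 7)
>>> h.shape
(7, 7)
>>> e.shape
(3, 3)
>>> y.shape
(3, 7)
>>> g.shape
(7,)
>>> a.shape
(7, 17)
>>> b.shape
(7, 17)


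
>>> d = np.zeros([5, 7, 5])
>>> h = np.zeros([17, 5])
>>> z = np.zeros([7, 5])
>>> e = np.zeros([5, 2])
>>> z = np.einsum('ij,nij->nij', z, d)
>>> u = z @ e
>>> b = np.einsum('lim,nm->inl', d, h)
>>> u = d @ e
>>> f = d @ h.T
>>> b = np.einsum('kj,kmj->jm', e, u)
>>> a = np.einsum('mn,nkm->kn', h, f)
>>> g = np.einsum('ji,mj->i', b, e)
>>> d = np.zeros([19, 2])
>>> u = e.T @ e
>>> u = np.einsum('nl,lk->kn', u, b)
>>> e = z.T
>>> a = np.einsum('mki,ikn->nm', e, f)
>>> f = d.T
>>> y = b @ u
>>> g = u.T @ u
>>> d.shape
(19, 2)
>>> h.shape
(17, 5)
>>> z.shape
(5, 7, 5)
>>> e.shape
(5, 7, 5)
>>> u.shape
(7, 2)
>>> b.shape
(2, 7)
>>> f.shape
(2, 19)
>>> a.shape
(17, 5)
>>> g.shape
(2, 2)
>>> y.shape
(2, 2)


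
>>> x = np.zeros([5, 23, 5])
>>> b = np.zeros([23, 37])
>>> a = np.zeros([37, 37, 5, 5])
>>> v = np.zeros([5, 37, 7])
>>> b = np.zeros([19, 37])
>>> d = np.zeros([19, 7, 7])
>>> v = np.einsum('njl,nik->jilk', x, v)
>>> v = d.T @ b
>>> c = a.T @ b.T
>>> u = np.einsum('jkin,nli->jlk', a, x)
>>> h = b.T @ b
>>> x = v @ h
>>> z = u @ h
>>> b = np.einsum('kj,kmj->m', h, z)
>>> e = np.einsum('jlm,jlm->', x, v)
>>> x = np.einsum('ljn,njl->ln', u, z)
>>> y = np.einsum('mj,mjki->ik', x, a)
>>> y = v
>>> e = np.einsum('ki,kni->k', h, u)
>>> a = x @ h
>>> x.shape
(37, 37)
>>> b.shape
(23,)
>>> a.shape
(37, 37)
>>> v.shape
(7, 7, 37)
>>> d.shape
(19, 7, 7)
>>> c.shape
(5, 5, 37, 19)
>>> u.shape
(37, 23, 37)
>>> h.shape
(37, 37)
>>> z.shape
(37, 23, 37)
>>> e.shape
(37,)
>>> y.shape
(7, 7, 37)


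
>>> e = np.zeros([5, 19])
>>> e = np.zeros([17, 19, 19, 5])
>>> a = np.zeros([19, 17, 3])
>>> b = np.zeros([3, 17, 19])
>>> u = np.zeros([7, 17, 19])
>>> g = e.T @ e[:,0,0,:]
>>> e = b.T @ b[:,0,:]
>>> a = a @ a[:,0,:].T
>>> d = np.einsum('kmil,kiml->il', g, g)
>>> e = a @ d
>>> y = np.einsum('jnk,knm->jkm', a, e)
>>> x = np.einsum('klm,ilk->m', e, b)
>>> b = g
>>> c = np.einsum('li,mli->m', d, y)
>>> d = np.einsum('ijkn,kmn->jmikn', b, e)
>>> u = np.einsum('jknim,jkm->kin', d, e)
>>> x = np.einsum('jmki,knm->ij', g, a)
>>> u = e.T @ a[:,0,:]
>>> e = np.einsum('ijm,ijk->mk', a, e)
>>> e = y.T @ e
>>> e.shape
(5, 19, 5)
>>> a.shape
(19, 17, 19)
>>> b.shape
(5, 19, 19, 5)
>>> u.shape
(5, 17, 19)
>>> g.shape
(5, 19, 19, 5)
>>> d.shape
(19, 17, 5, 19, 5)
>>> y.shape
(19, 19, 5)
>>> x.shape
(5, 5)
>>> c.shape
(19,)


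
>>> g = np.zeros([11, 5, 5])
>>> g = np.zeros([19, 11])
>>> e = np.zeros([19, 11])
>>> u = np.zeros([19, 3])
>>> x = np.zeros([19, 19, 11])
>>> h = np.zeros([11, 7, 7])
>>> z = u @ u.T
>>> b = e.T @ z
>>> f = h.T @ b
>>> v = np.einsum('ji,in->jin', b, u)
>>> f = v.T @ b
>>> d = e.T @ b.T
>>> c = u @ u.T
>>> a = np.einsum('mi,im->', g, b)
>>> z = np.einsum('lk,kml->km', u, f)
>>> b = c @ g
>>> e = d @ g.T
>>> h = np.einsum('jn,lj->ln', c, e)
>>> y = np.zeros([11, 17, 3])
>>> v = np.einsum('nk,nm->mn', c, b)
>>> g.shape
(19, 11)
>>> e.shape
(11, 19)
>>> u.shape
(19, 3)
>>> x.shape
(19, 19, 11)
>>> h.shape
(11, 19)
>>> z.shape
(3, 19)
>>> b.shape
(19, 11)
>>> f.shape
(3, 19, 19)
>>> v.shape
(11, 19)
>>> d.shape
(11, 11)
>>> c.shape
(19, 19)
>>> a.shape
()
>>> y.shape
(11, 17, 3)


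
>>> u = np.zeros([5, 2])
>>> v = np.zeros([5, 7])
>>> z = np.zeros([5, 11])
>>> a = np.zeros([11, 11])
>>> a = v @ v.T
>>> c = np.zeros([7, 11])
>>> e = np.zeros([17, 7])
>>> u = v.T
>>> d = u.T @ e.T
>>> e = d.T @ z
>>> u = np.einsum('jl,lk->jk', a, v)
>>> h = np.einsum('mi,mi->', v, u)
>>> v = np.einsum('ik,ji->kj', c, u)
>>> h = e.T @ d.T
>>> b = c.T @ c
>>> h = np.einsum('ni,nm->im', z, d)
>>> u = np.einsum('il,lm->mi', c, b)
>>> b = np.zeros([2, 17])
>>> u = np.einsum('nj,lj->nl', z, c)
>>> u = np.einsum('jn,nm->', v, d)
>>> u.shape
()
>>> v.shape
(11, 5)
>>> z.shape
(5, 11)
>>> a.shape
(5, 5)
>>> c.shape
(7, 11)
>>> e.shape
(17, 11)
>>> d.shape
(5, 17)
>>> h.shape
(11, 17)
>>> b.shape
(2, 17)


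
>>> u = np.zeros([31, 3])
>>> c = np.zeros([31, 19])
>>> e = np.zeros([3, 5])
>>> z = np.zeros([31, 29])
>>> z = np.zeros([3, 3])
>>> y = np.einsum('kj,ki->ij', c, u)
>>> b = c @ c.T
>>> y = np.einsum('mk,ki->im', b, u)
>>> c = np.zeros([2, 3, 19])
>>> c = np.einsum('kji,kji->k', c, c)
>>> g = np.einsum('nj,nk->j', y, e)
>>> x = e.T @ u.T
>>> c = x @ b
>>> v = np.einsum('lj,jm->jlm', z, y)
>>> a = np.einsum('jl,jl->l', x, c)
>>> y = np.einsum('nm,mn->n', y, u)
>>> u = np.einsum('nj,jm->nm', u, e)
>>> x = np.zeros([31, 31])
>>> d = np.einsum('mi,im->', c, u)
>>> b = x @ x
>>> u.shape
(31, 5)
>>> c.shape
(5, 31)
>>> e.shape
(3, 5)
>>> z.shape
(3, 3)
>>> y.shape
(3,)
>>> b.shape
(31, 31)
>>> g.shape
(31,)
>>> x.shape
(31, 31)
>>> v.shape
(3, 3, 31)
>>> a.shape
(31,)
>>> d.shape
()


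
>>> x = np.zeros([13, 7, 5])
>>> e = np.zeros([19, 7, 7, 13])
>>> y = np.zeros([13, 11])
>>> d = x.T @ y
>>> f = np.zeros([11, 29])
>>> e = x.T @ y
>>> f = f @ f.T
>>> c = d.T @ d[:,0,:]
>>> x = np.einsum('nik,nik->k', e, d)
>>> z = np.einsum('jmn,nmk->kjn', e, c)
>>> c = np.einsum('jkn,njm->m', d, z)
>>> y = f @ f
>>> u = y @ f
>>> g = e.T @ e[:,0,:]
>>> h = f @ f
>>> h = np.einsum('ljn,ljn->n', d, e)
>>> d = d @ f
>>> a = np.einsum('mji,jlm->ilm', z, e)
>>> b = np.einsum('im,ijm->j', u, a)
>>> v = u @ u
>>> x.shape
(11,)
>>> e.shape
(5, 7, 11)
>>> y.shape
(11, 11)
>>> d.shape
(5, 7, 11)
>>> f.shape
(11, 11)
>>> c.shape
(11,)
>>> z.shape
(11, 5, 11)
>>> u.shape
(11, 11)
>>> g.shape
(11, 7, 11)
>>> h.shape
(11,)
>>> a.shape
(11, 7, 11)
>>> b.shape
(7,)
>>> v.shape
(11, 11)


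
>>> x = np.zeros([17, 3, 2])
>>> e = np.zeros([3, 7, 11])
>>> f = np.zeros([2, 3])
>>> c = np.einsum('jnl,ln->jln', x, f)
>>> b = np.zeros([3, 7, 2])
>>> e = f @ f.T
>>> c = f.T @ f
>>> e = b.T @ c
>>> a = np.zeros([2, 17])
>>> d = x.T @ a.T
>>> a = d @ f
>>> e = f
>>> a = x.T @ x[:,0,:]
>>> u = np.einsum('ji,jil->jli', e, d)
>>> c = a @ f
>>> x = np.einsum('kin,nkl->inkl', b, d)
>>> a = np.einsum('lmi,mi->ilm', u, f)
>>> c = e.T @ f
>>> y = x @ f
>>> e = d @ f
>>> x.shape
(7, 2, 3, 2)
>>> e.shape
(2, 3, 3)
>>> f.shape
(2, 3)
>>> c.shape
(3, 3)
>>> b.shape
(3, 7, 2)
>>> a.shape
(3, 2, 2)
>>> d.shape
(2, 3, 2)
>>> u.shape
(2, 2, 3)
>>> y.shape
(7, 2, 3, 3)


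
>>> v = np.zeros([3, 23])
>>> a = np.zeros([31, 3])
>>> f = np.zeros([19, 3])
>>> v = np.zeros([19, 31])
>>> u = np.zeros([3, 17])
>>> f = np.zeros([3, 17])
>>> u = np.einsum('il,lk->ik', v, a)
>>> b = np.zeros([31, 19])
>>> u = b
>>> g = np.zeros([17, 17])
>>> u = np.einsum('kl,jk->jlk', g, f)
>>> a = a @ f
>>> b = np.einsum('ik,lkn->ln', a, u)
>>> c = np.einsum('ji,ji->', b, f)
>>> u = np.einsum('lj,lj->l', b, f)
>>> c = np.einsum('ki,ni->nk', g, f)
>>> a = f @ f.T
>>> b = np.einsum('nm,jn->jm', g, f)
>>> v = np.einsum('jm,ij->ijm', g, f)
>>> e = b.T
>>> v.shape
(3, 17, 17)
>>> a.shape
(3, 3)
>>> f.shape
(3, 17)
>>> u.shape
(3,)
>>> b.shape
(3, 17)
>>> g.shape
(17, 17)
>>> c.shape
(3, 17)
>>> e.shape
(17, 3)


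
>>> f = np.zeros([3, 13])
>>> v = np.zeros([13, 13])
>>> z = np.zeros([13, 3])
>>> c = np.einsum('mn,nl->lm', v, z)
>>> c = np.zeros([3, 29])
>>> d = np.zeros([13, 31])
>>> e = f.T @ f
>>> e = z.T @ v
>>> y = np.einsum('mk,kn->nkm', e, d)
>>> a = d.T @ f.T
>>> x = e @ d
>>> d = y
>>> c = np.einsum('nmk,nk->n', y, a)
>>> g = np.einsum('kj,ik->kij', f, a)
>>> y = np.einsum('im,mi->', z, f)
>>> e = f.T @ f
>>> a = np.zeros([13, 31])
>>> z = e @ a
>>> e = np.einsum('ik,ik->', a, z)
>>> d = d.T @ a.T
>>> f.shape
(3, 13)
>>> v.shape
(13, 13)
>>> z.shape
(13, 31)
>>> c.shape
(31,)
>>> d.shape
(3, 13, 13)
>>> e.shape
()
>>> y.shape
()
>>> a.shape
(13, 31)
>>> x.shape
(3, 31)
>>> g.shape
(3, 31, 13)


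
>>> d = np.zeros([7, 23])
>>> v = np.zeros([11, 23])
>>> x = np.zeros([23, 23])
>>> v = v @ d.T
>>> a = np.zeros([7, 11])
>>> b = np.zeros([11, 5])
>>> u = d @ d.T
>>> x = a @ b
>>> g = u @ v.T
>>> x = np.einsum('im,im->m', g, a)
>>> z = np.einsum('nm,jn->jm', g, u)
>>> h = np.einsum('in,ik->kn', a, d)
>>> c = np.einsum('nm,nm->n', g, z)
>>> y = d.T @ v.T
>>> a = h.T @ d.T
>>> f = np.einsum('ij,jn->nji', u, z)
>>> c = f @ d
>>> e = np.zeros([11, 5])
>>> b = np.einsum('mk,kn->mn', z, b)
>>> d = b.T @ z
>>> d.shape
(5, 11)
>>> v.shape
(11, 7)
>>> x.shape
(11,)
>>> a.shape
(11, 7)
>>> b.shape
(7, 5)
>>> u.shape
(7, 7)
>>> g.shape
(7, 11)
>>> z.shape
(7, 11)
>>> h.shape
(23, 11)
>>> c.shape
(11, 7, 23)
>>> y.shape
(23, 11)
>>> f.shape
(11, 7, 7)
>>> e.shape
(11, 5)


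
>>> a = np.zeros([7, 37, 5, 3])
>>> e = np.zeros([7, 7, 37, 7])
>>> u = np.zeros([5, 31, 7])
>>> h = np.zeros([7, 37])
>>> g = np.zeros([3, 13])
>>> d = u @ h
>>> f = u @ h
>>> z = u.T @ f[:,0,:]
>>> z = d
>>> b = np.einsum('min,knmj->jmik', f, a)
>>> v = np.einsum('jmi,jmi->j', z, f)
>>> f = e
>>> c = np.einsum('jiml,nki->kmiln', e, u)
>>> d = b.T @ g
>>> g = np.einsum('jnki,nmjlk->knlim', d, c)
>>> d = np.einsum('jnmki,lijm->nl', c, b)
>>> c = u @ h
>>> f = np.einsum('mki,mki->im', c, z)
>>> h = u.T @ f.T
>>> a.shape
(7, 37, 5, 3)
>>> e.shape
(7, 7, 37, 7)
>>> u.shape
(5, 31, 7)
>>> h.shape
(7, 31, 37)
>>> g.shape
(5, 31, 7, 13, 37)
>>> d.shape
(37, 3)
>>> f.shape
(37, 5)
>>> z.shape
(5, 31, 37)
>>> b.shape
(3, 5, 31, 7)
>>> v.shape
(5,)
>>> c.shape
(5, 31, 37)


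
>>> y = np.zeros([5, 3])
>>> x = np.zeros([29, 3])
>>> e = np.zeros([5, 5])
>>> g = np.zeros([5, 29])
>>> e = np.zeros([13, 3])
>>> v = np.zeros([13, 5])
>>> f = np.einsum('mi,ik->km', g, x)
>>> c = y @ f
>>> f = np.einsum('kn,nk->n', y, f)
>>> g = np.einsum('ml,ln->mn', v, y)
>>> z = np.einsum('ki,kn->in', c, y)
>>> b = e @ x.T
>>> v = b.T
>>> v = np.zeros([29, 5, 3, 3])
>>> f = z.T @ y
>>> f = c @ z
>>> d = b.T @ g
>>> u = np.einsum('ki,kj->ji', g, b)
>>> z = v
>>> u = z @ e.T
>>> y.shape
(5, 3)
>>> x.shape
(29, 3)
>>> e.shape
(13, 3)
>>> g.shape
(13, 3)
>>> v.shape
(29, 5, 3, 3)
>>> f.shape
(5, 3)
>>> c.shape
(5, 5)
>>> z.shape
(29, 5, 3, 3)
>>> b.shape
(13, 29)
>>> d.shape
(29, 3)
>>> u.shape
(29, 5, 3, 13)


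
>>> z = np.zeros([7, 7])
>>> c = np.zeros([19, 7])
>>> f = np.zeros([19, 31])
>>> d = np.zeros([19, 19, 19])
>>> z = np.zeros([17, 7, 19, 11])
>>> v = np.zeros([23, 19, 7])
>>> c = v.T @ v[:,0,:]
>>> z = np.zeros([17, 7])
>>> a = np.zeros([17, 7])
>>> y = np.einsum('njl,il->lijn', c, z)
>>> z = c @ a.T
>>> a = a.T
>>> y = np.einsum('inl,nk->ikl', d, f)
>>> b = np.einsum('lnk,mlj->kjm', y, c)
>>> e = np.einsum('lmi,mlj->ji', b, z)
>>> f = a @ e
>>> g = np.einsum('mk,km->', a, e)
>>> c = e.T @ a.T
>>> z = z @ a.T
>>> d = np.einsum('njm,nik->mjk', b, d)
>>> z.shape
(7, 19, 7)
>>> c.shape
(7, 7)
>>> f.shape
(7, 7)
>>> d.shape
(7, 7, 19)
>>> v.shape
(23, 19, 7)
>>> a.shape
(7, 17)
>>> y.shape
(19, 31, 19)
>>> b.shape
(19, 7, 7)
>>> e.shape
(17, 7)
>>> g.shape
()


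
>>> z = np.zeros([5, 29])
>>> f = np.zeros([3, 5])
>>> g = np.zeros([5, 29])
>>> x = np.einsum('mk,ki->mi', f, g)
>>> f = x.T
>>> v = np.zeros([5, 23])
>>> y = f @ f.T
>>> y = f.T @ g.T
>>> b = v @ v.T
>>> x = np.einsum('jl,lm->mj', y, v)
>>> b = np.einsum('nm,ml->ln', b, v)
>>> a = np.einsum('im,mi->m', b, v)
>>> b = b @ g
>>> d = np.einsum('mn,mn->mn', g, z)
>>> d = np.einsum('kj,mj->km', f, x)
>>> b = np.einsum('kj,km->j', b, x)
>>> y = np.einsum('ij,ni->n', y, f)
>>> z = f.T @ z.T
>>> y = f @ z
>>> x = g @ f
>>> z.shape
(3, 5)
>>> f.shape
(29, 3)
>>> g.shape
(5, 29)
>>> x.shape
(5, 3)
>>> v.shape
(5, 23)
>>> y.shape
(29, 5)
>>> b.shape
(29,)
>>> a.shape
(5,)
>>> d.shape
(29, 23)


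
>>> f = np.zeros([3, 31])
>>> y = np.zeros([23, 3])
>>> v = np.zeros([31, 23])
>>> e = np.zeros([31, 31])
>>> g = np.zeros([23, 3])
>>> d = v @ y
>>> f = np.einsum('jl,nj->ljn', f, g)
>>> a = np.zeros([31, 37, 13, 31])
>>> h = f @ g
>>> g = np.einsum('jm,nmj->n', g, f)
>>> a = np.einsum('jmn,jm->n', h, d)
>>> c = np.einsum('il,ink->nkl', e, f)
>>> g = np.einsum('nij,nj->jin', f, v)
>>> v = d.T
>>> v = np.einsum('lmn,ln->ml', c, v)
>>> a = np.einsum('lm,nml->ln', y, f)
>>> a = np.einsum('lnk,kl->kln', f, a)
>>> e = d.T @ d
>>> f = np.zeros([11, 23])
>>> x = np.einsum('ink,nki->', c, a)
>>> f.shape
(11, 23)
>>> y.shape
(23, 3)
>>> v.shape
(23, 3)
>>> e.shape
(3, 3)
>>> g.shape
(23, 3, 31)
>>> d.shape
(31, 3)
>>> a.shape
(23, 31, 3)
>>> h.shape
(31, 3, 3)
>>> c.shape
(3, 23, 31)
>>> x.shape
()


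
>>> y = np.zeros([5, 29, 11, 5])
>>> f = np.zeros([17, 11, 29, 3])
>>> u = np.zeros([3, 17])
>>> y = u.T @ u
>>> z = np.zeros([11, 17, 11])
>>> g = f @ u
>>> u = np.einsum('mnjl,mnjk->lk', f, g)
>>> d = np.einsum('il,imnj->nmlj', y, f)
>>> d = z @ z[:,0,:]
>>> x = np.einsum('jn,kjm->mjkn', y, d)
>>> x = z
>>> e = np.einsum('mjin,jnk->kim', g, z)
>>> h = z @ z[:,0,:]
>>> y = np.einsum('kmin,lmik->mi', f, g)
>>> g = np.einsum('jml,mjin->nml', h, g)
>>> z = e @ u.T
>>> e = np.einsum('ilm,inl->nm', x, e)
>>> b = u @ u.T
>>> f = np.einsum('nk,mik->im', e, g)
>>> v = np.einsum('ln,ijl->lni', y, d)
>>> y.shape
(11, 29)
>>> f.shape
(17, 17)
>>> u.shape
(3, 17)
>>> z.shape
(11, 29, 3)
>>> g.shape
(17, 17, 11)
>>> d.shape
(11, 17, 11)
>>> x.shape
(11, 17, 11)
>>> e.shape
(29, 11)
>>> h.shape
(11, 17, 11)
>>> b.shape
(3, 3)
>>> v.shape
(11, 29, 11)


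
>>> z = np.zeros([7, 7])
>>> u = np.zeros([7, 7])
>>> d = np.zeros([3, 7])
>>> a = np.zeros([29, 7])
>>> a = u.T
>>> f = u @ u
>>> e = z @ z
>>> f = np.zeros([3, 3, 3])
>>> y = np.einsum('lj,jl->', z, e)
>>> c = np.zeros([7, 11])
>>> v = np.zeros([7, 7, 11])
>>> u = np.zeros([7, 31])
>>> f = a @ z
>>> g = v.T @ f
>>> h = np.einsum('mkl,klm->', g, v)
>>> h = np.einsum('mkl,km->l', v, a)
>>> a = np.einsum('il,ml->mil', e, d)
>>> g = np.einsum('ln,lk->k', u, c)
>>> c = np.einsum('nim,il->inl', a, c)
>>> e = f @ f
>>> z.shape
(7, 7)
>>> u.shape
(7, 31)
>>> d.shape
(3, 7)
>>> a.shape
(3, 7, 7)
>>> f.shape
(7, 7)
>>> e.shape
(7, 7)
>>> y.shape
()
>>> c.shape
(7, 3, 11)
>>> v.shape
(7, 7, 11)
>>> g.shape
(11,)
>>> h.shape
(11,)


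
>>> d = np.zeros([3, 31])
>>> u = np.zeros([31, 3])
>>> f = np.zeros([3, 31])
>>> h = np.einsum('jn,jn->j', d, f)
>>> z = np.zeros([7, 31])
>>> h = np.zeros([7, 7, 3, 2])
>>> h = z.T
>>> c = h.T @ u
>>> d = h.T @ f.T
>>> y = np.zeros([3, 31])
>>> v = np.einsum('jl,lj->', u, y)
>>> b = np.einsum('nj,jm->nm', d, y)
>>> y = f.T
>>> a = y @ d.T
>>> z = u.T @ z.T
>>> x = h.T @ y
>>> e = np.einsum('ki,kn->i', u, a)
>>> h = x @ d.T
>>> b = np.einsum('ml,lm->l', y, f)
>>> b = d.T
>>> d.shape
(7, 3)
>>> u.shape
(31, 3)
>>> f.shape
(3, 31)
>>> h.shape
(7, 7)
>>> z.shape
(3, 7)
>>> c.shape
(7, 3)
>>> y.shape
(31, 3)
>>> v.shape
()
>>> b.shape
(3, 7)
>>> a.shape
(31, 7)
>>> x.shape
(7, 3)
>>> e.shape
(3,)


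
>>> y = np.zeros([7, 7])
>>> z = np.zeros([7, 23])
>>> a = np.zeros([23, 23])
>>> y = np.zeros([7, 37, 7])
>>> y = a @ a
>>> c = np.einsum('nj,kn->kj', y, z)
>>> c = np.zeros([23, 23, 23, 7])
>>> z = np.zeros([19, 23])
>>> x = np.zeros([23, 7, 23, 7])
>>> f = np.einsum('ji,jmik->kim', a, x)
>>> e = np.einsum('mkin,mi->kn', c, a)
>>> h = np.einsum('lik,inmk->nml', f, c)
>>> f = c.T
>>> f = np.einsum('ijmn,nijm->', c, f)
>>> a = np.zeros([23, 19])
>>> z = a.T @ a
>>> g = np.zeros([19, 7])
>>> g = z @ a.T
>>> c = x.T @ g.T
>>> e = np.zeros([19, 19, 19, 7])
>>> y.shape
(23, 23)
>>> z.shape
(19, 19)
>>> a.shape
(23, 19)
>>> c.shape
(7, 23, 7, 19)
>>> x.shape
(23, 7, 23, 7)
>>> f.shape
()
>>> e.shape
(19, 19, 19, 7)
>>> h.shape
(23, 23, 7)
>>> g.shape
(19, 23)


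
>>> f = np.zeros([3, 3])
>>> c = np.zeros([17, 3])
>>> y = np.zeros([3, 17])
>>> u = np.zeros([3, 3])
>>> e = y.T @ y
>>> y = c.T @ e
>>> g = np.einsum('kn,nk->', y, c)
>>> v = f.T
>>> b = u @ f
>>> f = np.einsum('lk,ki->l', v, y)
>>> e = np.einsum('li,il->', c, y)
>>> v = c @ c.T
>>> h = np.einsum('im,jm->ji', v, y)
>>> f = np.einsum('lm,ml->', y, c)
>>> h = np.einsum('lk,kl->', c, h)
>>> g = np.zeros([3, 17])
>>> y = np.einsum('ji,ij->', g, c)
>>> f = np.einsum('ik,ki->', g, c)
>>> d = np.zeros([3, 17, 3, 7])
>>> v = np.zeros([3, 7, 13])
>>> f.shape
()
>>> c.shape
(17, 3)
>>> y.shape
()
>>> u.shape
(3, 3)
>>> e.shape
()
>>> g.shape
(3, 17)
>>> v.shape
(3, 7, 13)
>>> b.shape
(3, 3)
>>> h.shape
()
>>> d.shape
(3, 17, 3, 7)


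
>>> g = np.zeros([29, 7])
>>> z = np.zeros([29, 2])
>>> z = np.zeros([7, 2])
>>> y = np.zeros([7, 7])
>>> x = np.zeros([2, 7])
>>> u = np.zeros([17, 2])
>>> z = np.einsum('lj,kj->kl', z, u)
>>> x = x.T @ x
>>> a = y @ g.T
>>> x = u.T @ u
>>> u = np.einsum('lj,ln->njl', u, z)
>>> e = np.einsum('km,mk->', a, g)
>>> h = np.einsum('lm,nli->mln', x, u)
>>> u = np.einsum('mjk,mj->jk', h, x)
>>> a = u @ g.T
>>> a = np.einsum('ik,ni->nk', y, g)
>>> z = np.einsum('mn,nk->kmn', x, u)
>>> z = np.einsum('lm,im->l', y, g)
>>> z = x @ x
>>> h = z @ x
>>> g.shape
(29, 7)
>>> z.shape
(2, 2)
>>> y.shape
(7, 7)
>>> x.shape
(2, 2)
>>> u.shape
(2, 7)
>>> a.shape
(29, 7)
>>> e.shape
()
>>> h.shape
(2, 2)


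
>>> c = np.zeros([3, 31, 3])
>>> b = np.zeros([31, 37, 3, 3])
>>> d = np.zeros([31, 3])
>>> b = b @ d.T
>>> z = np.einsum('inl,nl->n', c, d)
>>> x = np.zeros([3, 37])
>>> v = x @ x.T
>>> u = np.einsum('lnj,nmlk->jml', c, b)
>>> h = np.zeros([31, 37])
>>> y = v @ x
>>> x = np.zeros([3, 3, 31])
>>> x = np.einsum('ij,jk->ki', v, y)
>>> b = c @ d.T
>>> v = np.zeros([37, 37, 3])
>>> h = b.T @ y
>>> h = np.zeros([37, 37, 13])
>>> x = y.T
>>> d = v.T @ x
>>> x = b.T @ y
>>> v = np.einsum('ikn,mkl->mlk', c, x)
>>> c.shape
(3, 31, 3)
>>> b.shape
(3, 31, 31)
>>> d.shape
(3, 37, 3)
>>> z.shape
(31,)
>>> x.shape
(31, 31, 37)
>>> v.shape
(31, 37, 31)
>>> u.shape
(3, 37, 3)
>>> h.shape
(37, 37, 13)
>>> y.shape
(3, 37)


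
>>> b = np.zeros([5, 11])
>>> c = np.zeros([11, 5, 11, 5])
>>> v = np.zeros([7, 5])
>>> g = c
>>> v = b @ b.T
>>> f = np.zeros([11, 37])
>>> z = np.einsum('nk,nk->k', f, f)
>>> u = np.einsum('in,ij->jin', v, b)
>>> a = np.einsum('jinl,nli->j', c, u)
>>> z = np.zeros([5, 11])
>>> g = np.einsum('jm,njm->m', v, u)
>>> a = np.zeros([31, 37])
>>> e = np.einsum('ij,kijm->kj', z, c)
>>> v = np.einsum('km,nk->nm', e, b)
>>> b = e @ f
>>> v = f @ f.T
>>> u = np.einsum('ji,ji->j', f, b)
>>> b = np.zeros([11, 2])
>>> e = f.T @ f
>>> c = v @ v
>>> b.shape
(11, 2)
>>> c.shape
(11, 11)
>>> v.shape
(11, 11)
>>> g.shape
(5,)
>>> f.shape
(11, 37)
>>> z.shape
(5, 11)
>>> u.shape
(11,)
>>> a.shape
(31, 37)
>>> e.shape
(37, 37)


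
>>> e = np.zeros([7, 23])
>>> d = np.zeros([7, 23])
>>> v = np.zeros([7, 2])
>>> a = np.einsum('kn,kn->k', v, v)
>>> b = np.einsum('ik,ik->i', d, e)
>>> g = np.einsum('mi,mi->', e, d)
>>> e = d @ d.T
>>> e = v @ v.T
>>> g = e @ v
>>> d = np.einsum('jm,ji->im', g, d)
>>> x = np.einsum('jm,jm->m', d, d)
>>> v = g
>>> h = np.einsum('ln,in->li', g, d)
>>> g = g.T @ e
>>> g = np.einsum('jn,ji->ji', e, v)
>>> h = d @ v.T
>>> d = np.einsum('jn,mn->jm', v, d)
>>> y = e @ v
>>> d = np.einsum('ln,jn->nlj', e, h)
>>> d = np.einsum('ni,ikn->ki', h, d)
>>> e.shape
(7, 7)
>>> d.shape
(7, 7)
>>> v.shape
(7, 2)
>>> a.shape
(7,)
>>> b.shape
(7,)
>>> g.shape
(7, 2)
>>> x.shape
(2,)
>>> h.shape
(23, 7)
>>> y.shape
(7, 2)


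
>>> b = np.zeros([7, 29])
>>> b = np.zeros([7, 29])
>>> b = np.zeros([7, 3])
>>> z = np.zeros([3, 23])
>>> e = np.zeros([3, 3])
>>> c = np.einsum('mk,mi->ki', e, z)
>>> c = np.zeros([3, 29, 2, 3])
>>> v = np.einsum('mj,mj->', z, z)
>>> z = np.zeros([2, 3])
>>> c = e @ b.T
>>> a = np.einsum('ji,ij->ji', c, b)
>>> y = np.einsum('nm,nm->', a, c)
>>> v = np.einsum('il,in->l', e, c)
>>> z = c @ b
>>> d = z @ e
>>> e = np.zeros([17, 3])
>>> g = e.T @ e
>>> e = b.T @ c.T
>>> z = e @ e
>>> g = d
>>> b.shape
(7, 3)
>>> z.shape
(3, 3)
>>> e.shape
(3, 3)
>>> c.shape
(3, 7)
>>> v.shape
(3,)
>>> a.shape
(3, 7)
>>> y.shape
()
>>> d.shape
(3, 3)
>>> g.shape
(3, 3)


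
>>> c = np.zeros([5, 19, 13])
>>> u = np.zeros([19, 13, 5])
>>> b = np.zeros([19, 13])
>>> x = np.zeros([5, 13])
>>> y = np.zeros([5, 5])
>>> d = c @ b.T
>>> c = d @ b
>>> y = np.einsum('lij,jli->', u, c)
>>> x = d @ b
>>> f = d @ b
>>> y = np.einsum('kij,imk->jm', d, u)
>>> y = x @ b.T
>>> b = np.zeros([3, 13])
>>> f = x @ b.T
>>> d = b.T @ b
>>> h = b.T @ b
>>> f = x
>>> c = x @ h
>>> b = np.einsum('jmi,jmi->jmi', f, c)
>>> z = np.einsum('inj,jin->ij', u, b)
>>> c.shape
(5, 19, 13)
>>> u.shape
(19, 13, 5)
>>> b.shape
(5, 19, 13)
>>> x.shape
(5, 19, 13)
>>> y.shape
(5, 19, 19)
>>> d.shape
(13, 13)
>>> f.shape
(5, 19, 13)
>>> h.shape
(13, 13)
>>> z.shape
(19, 5)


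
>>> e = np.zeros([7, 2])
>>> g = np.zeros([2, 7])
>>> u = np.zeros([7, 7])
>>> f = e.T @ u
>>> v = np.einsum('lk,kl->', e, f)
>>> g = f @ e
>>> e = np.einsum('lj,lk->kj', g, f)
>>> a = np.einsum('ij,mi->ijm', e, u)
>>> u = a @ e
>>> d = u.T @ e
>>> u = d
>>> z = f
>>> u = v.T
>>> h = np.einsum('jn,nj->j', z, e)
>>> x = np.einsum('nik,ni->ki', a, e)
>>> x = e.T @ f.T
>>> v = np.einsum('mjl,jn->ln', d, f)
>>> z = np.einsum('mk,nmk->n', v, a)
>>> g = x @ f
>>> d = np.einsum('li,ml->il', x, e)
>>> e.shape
(7, 2)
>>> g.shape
(2, 7)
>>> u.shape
()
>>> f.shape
(2, 7)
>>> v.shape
(2, 7)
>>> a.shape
(7, 2, 7)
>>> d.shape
(2, 2)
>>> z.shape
(7,)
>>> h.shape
(2,)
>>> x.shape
(2, 2)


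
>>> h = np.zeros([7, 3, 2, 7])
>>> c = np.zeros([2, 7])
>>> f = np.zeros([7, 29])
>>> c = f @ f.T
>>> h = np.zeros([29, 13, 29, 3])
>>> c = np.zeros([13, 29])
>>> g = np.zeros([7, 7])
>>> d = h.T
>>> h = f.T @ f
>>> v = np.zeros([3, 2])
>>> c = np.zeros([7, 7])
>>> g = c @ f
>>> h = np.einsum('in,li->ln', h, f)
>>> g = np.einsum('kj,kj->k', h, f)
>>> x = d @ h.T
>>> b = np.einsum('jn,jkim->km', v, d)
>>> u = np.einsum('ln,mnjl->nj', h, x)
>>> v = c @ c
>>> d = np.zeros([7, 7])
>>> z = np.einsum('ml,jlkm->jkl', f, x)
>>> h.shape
(7, 29)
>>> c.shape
(7, 7)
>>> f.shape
(7, 29)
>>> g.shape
(7,)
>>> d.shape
(7, 7)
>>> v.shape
(7, 7)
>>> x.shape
(3, 29, 13, 7)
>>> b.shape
(29, 29)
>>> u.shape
(29, 13)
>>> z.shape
(3, 13, 29)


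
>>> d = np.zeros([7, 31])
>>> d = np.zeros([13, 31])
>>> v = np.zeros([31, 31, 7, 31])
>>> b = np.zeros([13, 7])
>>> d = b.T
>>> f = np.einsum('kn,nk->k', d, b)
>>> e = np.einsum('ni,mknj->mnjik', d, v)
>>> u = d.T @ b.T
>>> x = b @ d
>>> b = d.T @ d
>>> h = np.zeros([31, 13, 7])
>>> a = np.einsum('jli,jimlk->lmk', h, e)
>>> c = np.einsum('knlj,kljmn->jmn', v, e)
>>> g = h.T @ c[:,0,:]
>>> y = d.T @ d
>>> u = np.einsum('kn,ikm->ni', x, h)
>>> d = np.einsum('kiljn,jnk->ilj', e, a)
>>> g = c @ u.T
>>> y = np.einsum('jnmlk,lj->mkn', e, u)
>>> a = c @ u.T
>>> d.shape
(7, 31, 13)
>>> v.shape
(31, 31, 7, 31)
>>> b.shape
(13, 13)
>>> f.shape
(7,)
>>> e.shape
(31, 7, 31, 13, 31)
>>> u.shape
(13, 31)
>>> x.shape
(13, 13)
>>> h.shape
(31, 13, 7)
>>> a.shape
(31, 13, 13)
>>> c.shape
(31, 13, 31)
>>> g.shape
(31, 13, 13)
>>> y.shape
(31, 31, 7)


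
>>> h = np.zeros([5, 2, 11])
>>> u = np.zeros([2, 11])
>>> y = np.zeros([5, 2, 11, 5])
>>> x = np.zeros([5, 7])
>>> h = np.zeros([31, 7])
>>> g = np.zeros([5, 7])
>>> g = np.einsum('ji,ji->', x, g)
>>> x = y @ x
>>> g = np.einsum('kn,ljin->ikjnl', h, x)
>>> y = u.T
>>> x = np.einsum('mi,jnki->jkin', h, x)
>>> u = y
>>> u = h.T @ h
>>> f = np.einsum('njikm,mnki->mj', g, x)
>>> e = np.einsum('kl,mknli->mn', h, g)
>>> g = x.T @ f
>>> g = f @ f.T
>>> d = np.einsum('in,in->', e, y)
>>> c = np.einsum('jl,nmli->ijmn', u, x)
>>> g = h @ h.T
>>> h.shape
(31, 7)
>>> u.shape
(7, 7)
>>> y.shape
(11, 2)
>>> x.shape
(5, 11, 7, 2)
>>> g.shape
(31, 31)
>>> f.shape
(5, 31)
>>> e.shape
(11, 2)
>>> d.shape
()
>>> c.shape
(2, 7, 11, 5)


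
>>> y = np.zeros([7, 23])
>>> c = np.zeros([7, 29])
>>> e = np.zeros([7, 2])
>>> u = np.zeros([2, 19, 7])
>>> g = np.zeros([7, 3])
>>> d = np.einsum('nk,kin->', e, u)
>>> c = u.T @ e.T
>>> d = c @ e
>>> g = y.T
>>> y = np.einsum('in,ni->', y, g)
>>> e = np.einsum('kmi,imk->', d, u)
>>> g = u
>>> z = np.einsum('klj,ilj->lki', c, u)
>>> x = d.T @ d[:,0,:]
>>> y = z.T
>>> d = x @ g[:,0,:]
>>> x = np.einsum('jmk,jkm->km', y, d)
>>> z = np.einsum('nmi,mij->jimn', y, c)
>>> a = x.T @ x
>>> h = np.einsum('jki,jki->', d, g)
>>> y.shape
(2, 7, 19)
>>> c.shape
(7, 19, 7)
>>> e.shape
()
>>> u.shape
(2, 19, 7)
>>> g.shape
(2, 19, 7)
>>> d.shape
(2, 19, 7)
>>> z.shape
(7, 19, 7, 2)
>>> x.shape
(19, 7)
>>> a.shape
(7, 7)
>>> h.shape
()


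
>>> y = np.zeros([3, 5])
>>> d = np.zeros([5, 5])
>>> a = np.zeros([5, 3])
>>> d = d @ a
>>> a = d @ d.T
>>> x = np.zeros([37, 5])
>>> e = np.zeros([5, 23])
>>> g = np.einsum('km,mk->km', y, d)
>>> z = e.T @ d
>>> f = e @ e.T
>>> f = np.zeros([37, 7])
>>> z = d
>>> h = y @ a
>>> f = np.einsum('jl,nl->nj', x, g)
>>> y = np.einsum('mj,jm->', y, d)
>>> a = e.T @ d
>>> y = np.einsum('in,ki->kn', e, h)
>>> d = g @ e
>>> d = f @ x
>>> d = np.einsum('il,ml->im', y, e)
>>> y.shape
(3, 23)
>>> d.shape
(3, 5)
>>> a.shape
(23, 3)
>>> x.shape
(37, 5)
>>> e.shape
(5, 23)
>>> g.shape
(3, 5)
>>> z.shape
(5, 3)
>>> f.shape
(3, 37)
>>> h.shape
(3, 5)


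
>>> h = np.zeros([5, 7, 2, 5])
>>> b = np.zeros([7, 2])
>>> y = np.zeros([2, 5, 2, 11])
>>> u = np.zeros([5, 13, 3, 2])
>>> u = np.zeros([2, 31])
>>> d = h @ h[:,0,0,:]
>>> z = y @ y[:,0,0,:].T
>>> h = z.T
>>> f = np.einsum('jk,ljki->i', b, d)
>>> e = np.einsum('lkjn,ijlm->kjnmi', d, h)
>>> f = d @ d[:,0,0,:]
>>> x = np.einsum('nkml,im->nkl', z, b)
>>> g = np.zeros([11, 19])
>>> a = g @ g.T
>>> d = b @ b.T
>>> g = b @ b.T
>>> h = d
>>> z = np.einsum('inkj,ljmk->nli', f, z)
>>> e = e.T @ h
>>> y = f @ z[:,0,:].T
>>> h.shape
(7, 7)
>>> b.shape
(7, 2)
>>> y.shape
(5, 7, 2, 7)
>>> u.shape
(2, 31)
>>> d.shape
(7, 7)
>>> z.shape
(7, 2, 5)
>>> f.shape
(5, 7, 2, 5)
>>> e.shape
(2, 2, 5, 2, 7)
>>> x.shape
(2, 5, 2)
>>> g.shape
(7, 7)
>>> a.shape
(11, 11)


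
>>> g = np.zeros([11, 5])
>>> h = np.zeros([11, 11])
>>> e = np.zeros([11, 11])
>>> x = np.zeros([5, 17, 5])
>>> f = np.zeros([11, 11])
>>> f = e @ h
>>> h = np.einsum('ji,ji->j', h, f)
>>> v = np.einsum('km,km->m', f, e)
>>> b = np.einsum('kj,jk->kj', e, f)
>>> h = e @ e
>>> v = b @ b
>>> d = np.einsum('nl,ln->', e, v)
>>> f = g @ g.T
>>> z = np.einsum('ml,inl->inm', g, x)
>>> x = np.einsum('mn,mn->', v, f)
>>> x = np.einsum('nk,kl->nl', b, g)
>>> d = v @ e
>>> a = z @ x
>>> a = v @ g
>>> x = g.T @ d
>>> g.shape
(11, 5)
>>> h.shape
(11, 11)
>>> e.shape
(11, 11)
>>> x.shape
(5, 11)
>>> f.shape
(11, 11)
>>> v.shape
(11, 11)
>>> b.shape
(11, 11)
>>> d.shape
(11, 11)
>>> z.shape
(5, 17, 11)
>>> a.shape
(11, 5)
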